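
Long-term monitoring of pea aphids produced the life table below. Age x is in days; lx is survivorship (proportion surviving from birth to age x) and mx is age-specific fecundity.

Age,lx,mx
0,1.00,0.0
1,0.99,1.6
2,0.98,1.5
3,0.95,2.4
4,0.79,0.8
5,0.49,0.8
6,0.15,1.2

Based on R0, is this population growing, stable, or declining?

growing

R0 = Σ lx·mx = 0 + 1.584 + 1.47 + 2.28 + 0.632 + 0.392 + 0.18 = 6.538
R0 > 1, so the population is growing.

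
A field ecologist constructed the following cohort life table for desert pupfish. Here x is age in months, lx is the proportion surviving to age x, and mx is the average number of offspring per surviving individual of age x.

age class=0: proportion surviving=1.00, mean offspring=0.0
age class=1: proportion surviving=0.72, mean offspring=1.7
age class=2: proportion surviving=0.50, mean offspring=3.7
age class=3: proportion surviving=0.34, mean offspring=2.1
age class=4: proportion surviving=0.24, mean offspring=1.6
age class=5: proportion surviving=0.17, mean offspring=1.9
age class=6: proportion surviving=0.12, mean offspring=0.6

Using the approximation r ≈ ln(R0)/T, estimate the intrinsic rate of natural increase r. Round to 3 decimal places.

R0 = Σ lx·mx = 0 + 1.224 + 1.85 + 0.714 + 0.384 + 0.323 + 0.072 = 4.567
Σ x·lx·mx = 10.649; T = 10.649/4.567 = 2.33173…
r ≈ ln(R0)/T = ln(4.567)/2.33173… = 0.65139… → 0.651

0.651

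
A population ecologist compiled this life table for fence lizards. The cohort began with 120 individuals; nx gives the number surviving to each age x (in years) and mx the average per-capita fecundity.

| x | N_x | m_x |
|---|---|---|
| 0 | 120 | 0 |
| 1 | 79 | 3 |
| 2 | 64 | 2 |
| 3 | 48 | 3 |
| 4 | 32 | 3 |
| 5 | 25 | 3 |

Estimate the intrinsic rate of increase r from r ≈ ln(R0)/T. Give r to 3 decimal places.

0.700

lx = nx/n0 = nx/120: 1, 0.65833…, 0.53333…, 0.4, 0.26667…, 0.20833…
R0 = Σ lx·mx = 0 + 1.975… + 1.06667… + 1.2 + 0.8… + 0.625… = 5.666667…
Σ x·lx·mx = 14.033333…; T = 14.033333…/5.666667… = 2.47647…
r ≈ ln(R0)/T = ln(5.666667…)/2.47647… = 0.70043… → 0.700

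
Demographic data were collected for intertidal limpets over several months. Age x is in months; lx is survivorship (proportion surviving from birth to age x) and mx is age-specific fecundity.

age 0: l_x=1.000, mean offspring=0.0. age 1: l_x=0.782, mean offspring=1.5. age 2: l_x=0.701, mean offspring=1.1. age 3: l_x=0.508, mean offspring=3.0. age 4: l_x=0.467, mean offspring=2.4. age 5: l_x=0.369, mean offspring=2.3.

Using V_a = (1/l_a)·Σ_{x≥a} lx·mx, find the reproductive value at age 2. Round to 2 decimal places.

lx·mx for x ≥ 2: 0.7711, 1.524, 1.1208, 0.8487 → sum = 4.2646
V_2 = 4.2646 / l_2 = 4.2646 / 0.701 = 6.083595… → 6.08

6.08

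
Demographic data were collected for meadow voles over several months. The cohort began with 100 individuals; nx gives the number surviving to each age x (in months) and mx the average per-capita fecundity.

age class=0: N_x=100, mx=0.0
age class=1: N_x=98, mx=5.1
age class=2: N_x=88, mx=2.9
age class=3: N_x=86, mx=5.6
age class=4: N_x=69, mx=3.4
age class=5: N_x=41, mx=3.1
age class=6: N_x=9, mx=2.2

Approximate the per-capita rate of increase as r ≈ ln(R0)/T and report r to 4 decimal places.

1.0860

lx = nx/n0 = nx/100: 1, 0.98, 0.88, 0.86, 0.69, 0.41, 0.09
R0 = Σ lx·mx = 0 + 4.998 + 2.552 + 4.816 + 2.346 + 1.271 + 0.198 = 16.181
Σ x·lx·mx = 41.477; T = 41.477/16.181 = 2.56331…
r ≈ ln(R0)/T = ln(16.181)/2.56331… = 1.08603… → 1.0860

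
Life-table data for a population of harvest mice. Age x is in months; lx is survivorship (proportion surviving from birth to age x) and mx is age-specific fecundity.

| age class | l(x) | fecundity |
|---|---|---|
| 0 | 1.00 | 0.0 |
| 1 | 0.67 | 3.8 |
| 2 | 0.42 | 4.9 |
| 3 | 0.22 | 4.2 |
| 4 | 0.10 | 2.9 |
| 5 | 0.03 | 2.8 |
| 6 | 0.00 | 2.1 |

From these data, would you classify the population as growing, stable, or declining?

growing

R0 = Σ lx·mx = 0 + 2.546 + 2.058 + 0.924 + 0.29 + 0.084 + 0 = 5.902
R0 > 1, so the population is growing.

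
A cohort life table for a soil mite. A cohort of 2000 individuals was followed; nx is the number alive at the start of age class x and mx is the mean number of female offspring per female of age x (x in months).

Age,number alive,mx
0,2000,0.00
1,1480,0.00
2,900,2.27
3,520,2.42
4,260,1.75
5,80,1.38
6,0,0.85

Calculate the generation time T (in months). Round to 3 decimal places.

2.646

lx = nx/n0 = nx/2000: 1, 0.74, 0.45, 0.26, 0.13, 0.04, 0
lx·mx: 0, 0, 1.0215, 0.6292, 0.2275, 0.0552, 0 → R0 = 1.9334
x·lx·mx: 0, 0, 2.043, 1.8876, 0.91, 0.276, 0 → Σ = 5.1166
T = 5.1166 / 1.9334 = 2.646426… → 2.646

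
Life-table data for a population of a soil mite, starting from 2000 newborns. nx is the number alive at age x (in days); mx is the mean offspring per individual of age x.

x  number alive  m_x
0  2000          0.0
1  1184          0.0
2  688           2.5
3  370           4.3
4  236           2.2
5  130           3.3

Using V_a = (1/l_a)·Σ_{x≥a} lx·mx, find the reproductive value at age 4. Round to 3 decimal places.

lx = nx/n0 = nx/2000: 1, 0.592, 0.344, 0.185, 0.118, 0.065
lx·mx for x ≥ 4: 0.2596, 0.2145 → sum = 0.4741
V_4 = 0.4741 / l_4 = 0.4741 / 0.118 = 4.017797… → 4.018

4.018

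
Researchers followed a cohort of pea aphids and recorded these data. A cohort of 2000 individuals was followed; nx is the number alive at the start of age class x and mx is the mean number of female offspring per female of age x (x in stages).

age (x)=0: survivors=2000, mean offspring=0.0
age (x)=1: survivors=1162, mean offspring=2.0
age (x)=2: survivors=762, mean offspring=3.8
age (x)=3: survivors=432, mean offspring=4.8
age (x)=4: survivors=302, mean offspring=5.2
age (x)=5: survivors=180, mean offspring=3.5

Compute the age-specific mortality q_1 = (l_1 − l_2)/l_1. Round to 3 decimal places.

0.344

lx = nx/n0 = nx/2000: 1, 0.581, 0.381, 0.216, 0.151, 0.09
q_1 = (l_1 − l_2) / l_1 = (0.581 − 0.381) / 0.581
     = 0.2 / 0.581 = 0.344234… → 0.344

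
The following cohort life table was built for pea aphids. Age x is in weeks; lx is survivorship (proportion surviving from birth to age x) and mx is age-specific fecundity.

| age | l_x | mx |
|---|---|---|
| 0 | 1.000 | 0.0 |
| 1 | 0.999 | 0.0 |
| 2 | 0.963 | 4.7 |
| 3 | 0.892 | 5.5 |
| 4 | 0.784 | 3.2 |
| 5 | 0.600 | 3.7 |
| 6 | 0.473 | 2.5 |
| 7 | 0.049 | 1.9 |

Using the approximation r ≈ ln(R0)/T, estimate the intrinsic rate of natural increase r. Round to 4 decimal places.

0.8024

R0 = Σ lx·mx = 0 + 0 + 4.5261 + 4.906 + 2.5088 + 2.22 + 1.1825 + 0.0931 = 15.4365
Σ x·lx·mx = 52.6521; T = 52.6521/15.4365 = 3.41088…
r ≈ ln(R0)/T = ln(15.4365)/3.41088… = 0.802354… → 0.8024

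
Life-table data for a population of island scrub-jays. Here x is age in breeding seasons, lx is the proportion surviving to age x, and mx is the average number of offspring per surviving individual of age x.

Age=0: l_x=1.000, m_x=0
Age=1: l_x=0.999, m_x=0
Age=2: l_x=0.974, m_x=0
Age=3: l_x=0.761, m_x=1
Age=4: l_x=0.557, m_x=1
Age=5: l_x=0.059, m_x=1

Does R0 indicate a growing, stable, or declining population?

R0 = Σ lx·mx = 0 + 0 + 0 + 0.761 + 0.557 + 0.059 = 1.377
R0 > 1, so the population is growing.

growing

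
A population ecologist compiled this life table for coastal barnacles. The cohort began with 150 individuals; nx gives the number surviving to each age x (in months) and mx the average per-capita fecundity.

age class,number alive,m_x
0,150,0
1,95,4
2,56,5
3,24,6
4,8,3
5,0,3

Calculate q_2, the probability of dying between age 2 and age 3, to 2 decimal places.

lx = nx/n0 = nx/150: 1, 0.63333…, 0.37333…, 0.16, 0.05333…, 0
q_2 = (l_2 − l_3) / l_2 = (0.373333… − 0.16) / 0.373333…
     = 0.213333… / 0.373333… = 0.571429… → 0.57

0.57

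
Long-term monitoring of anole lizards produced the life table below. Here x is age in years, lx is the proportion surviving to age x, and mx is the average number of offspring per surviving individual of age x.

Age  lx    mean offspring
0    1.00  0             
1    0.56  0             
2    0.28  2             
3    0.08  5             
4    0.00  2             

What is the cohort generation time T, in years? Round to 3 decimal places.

2.417

lx·mx: 0, 0, 0.56, 0.4, 0 → R0 = 0.96
x·lx·mx: 0, 0, 1.12, 1.2, 0 → Σ = 2.32
T = 2.32 / 0.96 = 2.416667… → 2.417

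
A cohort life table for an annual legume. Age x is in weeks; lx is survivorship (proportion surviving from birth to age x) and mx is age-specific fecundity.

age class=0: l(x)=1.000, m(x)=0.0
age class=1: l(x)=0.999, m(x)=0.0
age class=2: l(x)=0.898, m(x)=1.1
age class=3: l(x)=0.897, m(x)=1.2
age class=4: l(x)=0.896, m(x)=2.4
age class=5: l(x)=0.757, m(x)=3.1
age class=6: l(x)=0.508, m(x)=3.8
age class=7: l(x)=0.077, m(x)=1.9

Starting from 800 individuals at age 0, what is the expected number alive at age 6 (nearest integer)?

Expected survivors = N0 · l_6 = 800 × 0.508 = 406.4 → 406

406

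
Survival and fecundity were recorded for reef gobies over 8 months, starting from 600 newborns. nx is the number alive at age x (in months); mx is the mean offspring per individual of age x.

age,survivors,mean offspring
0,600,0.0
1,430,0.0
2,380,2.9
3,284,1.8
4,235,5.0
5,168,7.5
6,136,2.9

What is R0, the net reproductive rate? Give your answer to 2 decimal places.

lx = nx/n0 = nx/600: 1, 0.71667…, 0.63333…, 0.47333…, 0.39167…, 0.28, 0.22667…
lx·mx by age: 0, 0, 1.836667…, 0.852…, 1.958333…, 2.1, 0.657333…
R0 = Σ lx·mx = 7.404333… → 7.40

7.40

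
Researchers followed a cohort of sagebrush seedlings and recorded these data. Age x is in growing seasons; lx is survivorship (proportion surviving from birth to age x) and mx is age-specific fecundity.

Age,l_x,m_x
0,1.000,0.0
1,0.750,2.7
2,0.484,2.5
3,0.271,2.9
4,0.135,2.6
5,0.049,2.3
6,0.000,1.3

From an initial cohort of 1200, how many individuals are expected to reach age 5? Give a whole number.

59

Expected survivors = N0 · l_5 = 1200 × 0.049 = 58.8 → 59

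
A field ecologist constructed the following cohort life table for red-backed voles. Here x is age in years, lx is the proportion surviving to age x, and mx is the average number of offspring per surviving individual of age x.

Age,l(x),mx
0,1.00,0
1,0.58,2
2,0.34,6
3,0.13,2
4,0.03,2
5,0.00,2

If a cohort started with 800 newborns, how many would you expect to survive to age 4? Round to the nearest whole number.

Expected survivors = N0 · l_4 = 800 × 0.03 = 24 → 24

24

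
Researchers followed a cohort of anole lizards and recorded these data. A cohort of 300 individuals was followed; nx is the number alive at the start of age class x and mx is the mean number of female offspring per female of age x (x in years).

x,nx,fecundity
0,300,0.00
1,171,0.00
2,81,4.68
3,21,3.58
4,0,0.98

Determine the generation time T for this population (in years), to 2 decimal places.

2.17

lx = nx/n0 = nx/300: 1, 0.57, 0.27, 0.07, 0
lx·mx: 0, 0, 1.2636, 0.2506, 0 → R0 = 1.5142
x·lx·mx: 0, 0, 2.5272, 0.7518, 0 → Σ = 3.279
T = 3.279 / 1.5142 = 2.1655… → 2.17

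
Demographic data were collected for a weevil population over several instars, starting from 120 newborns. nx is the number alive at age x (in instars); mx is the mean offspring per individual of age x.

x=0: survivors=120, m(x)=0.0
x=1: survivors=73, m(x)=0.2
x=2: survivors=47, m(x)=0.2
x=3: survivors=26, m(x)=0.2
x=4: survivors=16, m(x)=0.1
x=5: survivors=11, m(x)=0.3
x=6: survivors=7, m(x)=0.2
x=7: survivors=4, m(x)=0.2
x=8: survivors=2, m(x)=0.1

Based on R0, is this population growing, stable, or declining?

declining

lx = nx/n0 = nx/120: 1, 0.60833…, 0.39167…, 0.21667…, 0.13333…, 0.09167…, 0.05833…, 0.03333…, 0.01667…
R0 = Σ lx·mx = 0 + 0.121667… + 0.078333… + 0.043333… + 0.013333… + 0.0275… + 0.011667… + 0.006667… + 0.001667… = 0.304167…
R0 < 1, so the population is declining.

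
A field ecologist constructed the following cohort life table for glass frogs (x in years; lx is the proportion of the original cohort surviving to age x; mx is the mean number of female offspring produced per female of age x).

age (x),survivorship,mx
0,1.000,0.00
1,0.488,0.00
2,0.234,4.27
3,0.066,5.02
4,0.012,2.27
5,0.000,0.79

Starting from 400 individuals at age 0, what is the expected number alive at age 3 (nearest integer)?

26

Expected survivors = N0 · l_3 = 400 × 0.066 = 26.4 → 26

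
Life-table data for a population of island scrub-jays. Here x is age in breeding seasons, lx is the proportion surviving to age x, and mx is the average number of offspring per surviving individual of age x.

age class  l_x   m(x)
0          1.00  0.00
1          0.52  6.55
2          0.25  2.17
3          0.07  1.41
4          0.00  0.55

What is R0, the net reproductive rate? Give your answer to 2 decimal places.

4.05

lx·mx by age: 0, 3.406, 0.5425, 0.0987, 0
R0 = Σ lx·mx = 4.0472 → 4.05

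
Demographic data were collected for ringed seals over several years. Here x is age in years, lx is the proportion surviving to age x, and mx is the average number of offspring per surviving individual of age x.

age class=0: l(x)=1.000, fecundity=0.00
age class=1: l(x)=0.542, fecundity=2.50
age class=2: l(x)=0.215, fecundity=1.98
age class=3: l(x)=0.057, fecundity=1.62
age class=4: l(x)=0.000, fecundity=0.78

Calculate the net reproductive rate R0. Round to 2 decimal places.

1.87

lx·mx by age: 0, 1.355, 0.4257, 0.09234, 0
R0 = Σ lx·mx = 1.87304 → 1.87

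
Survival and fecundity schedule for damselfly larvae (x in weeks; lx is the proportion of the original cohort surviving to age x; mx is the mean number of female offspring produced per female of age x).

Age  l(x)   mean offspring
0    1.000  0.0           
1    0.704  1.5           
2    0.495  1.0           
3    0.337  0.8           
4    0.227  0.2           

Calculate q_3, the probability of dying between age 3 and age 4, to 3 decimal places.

q_3 = (l_3 − l_4) / l_3 = (0.337 − 0.227) / 0.337
     = 0.11 / 0.337 = 0.326409… → 0.326

0.326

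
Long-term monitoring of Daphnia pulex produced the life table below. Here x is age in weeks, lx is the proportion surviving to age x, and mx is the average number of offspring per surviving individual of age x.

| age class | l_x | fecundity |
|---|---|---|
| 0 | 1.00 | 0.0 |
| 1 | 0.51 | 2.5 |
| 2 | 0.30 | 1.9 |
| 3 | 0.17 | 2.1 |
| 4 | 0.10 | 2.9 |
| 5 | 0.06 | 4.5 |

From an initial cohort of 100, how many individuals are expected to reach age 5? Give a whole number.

Expected survivors = N0 · l_5 = 100 × 0.06 = 6 → 6

6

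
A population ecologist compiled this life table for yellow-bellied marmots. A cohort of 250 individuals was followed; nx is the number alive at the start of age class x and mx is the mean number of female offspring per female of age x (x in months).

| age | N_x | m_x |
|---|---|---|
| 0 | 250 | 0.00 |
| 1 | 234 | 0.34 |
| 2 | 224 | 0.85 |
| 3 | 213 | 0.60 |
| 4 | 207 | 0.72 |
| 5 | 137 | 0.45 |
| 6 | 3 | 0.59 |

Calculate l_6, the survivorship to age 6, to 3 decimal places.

l_6 = n_6/n_0 = 3/250 = 0.012 → 0.012

0.012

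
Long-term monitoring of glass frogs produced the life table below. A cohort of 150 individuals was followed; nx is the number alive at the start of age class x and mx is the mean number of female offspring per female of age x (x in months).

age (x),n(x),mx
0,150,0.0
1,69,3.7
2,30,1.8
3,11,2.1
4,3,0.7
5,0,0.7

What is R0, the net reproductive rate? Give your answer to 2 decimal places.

2.23

lx = nx/n0 = nx/150: 1, 0.46, 0.2, 0.07333…, 0.02, 0
lx·mx by age: 0, 1.702, 0.36, 0.154…, 0.014, 0
R0 = Σ lx·mx = 2.23… → 2.23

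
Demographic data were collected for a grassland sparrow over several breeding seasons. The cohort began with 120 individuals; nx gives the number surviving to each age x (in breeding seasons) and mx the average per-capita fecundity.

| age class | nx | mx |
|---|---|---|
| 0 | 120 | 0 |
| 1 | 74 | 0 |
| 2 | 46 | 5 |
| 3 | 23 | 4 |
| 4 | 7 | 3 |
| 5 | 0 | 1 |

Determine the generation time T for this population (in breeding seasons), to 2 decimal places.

lx = nx/n0 = nx/120: 1, 0.61667…, 0.38333…, 0.19167…, 0.05833…, 0
lx·mx: 0, 0, 1.916667…, 0.766667…, 0.175…, 0 → R0 = 2.858333…
x·lx·mx: 0, 0, 3.833333…, 2.3…, 0.7…, 0 → Σ = 6.833333…
T = 6.833333… / 2.858333… = 2.390671… → 2.39

2.39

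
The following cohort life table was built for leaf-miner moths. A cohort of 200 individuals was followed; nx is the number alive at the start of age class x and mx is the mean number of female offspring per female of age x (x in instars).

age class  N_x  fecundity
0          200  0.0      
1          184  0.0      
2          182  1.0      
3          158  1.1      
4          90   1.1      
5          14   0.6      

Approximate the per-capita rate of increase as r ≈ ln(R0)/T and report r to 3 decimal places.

0.294

lx = nx/n0 = nx/200: 1, 0.92, 0.91, 0.79, 0.45, 0.07
R0 = Σ lx·mx = 0 + 0 + 0.91 + 0.869 + 0.495 + 0.042 = 2.316
Σ x·lx·mx = 6.617; T = 6.617/2.316 = 2.85708…
r ≈ ln(R0)/T = ln(2.316)/2.85708… = 0.29395… → 0.294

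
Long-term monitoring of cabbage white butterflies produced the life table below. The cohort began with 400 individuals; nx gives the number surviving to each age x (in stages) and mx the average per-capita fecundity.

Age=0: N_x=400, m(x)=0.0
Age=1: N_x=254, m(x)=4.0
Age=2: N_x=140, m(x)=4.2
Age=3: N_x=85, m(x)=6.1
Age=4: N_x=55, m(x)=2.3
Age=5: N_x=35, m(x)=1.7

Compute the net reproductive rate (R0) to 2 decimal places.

5.77

lx = nx/n0 = nx/400: 1, 0.635, 0.35, 0.2125, 0.1375, 0.0875
lx·mx by age: 0, 2.54, 1.47, 1.29625, 0.31625, 0.14875
R0 = Σ lx·mx = 5.77125 → 5.77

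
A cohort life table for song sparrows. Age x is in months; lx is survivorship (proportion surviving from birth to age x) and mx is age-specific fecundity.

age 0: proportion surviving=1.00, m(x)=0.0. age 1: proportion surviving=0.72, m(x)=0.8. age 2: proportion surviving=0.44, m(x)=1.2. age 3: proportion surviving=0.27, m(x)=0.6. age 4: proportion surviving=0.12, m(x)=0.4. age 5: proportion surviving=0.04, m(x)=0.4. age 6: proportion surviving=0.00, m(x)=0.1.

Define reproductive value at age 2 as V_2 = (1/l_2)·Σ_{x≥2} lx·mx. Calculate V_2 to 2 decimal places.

1.71

lx·mx for x ≥ 2: 0.528, 0.162, 0.048, 0.016, 0 → sum = 0.754
V_2 = 0.754 / l_2 = 0.754 / 0.44 = 1.713636… → 1.71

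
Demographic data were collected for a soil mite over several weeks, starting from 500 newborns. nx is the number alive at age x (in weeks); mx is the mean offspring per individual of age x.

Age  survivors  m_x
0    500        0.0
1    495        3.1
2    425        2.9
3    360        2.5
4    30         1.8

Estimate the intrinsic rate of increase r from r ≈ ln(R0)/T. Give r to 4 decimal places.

lx = nx/n0 = nx/500: 1, 0.99, 0.85, 0.72, 0.06
R0 = Σ lx·mx = 0 + 3.069 + 2.465 + 1.8 + 0.108 = 7.442
Σ x·lx·mx = 13.831; T = 13.831/7.442 = 1.85851…
r ≈ ln(R0)/T = ln(7.442)/1.85851… = 1.079975… → 1.0800

1.0800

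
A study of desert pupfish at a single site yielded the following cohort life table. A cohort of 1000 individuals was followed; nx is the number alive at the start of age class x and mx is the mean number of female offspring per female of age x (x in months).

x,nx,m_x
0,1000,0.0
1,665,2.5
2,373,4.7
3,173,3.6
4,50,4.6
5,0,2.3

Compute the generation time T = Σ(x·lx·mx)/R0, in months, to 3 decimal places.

lx = nx/n0 = nx/1000: 1, 0.665, 0.373, 0.173, 0.05, 0
lx·mx: 0, 1.6625, 1.7531, 0.6228, 0.23, 0 → R0 = 4.2684
x·lx·mx: 0, 1.6625, 3.5062, 1.8684, 0.92, 0 → Σ = 7.9571
T = 7.9571 / 4.2684 = 1.864188… → 1.864

1.864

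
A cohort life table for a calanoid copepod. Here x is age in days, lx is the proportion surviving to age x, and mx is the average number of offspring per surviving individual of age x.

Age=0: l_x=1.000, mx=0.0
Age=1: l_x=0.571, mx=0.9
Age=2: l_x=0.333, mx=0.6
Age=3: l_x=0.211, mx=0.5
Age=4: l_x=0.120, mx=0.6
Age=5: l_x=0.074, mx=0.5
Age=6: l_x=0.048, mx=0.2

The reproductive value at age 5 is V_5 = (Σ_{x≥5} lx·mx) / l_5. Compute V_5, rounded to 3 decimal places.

0.630

lx·mx for x ≥ 5: 0.037, 0.0096 → sum = 0.0466
V_5 = 0.0466 / l_5 = 0.0466 / 0.074 = 0.62973… → 0.630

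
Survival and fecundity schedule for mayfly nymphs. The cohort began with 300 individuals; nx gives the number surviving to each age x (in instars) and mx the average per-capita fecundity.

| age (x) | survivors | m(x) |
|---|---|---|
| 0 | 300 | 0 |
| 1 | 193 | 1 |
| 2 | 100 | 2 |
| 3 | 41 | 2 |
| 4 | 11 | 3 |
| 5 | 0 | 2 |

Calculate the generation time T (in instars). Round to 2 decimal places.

1.91

lx = nx/n0 = nx/300: 1, 0.64333…, 0.33333…, 0.13667…, 0.03667…, 0
lx·mx: 0, 0.643333…, 0.666667…, 0.273333…, 0.11…, 0 → R0 = 1.693333…
x·lx·mx: 0, 0.643333…, 1.333333…, 0.82…, 0.44…, 0 → Σ = 3.236667…
T = 3.236667… / 1.693333… = 1.911417… → 1.91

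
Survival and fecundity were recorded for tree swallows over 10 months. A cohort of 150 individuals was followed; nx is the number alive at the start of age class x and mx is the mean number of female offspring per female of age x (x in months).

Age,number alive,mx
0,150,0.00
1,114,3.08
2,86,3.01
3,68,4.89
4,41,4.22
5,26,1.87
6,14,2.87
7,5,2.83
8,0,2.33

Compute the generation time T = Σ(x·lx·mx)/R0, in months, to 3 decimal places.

lx = nx/n0 = nx/150: 1, 0.76, 0.57333…, 0.45333…, 0.27333…, 0.17333…, 0.09333…, 0.03333…, 0
lx·mx: 0, 2.3408, 1.725733…, 2.2168…, 1.153467…, 0.324133…, 0.267867…, 0.094333…, 0 → R0 = 8.123133…
x·lx·mx: 0, 2.3408, 3.451467…, 6.6504…, 4.613867…, 1.620667…, 1.6072…, 0.660333…, 0 → Σ = 20.944733…
T = 20.944733… / 8.123133… = 2.578406… → 2.578

2.578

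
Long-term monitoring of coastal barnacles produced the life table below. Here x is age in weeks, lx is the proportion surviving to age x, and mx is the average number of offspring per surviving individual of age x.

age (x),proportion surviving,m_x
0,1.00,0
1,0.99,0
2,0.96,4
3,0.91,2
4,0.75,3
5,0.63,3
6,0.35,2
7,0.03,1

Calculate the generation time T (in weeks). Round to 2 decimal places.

lx·mx: 0, 0, 3.84, 1.82, 2.25, 1.89, 0.7, 0.03 → R0 = 10.53
x·lx·mx: 0, 0, 7.68, 5.46, 9, 9.45, 4.2, 0.21 → Σ = 36
T = 36 / 10.53 = 3.418803… → 3.42

3.42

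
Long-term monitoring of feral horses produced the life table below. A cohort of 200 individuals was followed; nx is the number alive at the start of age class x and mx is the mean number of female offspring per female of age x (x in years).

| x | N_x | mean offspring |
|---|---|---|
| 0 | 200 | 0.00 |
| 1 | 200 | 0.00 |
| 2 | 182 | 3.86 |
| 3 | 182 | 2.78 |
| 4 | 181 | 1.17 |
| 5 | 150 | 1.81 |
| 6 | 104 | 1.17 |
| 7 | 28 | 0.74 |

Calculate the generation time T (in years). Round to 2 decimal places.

3.27

lx = nx/n0 = nx/200: 1, 1, 0.91, 0.91, 0.905, 0.75, 0.52, 0.14
lx·mx: 0, 0, 3.5126, 2.5298, 1.05885, 1.3575, 0.6084, 0.1036 → R0 = 9.17075
x·lx·mx: 0, 0, 7.0252, 7.5894, 4.2354, 6.7875, 3.6504, 0.7252 → Σ = 30.0131
T = 30.0131 / 9.17075 = 3.272699… → 3.27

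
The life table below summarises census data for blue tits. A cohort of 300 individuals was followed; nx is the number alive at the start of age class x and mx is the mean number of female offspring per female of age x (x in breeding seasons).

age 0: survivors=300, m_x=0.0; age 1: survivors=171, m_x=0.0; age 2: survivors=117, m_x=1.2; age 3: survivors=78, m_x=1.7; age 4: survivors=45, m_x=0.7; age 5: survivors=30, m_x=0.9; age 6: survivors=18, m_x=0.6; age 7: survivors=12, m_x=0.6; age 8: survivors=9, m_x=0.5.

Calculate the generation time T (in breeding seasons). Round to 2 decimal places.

3.08

lx = nx/n0 = nx/300: 1, 0.57, 0.39, 0.26, 0.15, 0.1, 0.06, 0.04, 0.03
lx·mx: 0, 0, 0.468, 0.442, 0.105, 0.09, 0.036, 0.024, 0.015 → R0 = 1.18
x·lx·mx: 0, 0, 0.936, 1.326, 0.42, 0.45, 0.216, 0.168, 0.12 → Σ = 3.636
T = 3.636 / 1.18 = 3.081356… → 3.08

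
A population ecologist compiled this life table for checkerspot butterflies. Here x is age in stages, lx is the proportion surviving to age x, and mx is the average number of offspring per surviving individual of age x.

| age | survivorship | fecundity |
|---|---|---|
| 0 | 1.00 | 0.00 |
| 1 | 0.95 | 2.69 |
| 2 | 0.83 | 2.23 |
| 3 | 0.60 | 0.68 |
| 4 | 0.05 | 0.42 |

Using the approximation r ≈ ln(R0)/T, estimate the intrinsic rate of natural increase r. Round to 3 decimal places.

1.007

R0 = Σ lx·mx = 0 + 2.5555 + 1.8509 + 0.408 + 0.021 = 4.8354
Σ x·lx·mx = 7.5653; T = 7.5653/4.8354 = 1.56457…
r ≈ ln(R0)/T = ln(4.8354)/1.56457… = 1.00729… → 1.007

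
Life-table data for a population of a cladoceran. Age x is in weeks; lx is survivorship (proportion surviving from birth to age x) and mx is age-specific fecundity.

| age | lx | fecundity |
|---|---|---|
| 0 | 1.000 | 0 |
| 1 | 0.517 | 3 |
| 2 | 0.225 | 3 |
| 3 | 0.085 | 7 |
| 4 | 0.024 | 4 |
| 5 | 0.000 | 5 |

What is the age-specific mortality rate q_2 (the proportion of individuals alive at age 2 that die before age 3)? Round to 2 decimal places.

0.62

q_2 = (l_2 − l_3) / l_2 = (0.225 − 0.085) / 0.225
     = 0.14 / 0.225 = 0.622222… → 0.62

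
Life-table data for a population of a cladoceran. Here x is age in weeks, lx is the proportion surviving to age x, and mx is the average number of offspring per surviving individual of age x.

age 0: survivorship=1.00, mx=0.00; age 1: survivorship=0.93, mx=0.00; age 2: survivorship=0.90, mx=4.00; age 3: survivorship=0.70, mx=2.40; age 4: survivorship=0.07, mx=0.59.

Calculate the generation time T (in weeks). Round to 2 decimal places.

2.33

lx·mx: 0, 0, 3.6, 1.68, 0.0413 → R0 = 5.3213
x·lx·mx: 0, 0, 7.2, 5.04, 0.1652 → Σ = 12.4052
T = 12.4052 / 5.3213 = 2.331235… → 2.33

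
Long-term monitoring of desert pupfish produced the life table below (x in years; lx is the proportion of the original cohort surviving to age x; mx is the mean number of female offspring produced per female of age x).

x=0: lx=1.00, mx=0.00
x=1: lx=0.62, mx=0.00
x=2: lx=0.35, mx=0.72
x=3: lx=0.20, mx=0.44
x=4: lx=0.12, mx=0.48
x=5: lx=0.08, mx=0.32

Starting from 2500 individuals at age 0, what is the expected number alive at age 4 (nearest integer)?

Expected survivors = N0 · l_4 = 2500 × 0.12 = 300 → 300

300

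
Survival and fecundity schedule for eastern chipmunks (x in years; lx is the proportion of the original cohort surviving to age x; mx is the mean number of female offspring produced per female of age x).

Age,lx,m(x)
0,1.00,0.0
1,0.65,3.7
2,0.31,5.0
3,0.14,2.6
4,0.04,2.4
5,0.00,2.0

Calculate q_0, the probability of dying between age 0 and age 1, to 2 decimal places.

0.35

q_0 = (l_0 − l_1) / l_0 = (1 − 0.65) / 1
     = 0.35 / 1 = 0.35 → 0.35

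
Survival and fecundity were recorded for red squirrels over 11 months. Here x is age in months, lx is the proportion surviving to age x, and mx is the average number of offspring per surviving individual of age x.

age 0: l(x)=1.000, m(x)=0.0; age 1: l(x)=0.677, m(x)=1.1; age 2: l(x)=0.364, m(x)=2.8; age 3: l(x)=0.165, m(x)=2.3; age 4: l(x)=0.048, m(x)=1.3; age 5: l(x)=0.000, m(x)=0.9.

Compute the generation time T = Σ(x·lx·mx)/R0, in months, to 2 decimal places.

lx·mx: 0, 0.7447, 1.0192, 0.3795, 0.0624, 0 → R0 = 2.2058
x·lx·mx: 0, 0.7447, 2.0384, 1.1385, 0.2496, 0 → Σ = 4.1712
T = 4.1712 / 2.2058 = 1.891015… → 1.89

1.89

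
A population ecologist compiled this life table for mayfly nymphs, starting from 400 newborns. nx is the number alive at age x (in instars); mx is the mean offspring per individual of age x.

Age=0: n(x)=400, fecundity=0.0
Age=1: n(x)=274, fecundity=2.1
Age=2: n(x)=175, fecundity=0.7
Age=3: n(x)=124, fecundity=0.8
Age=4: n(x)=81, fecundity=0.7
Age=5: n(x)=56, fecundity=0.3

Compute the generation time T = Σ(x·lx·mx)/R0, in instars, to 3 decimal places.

lx = nx/n0 = nx/400: 1, 0.685, 0.4375, 0.31, 0.2025, 0.14
lx·mx: 0, 1.4385, 0.30625, 0.248, 0.14175, 0.042 → R0 = 2.1765
x·lx·mx: 0, 1.4385, 0.6125, 0.744, 0.567, 0.21 → Σ = 3.572
T = 3.572 / 2.1765 = 1.641167… → 1.641

1.641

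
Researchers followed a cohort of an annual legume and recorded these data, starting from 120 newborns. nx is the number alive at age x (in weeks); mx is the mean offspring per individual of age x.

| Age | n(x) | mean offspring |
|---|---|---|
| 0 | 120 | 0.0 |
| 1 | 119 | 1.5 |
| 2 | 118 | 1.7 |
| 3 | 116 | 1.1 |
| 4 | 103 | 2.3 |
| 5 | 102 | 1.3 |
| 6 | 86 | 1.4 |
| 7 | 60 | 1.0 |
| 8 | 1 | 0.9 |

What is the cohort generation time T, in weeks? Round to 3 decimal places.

lx = nx/n0 = nx/120: 1, 0.99167…, 0.98333…, 0.96667…, 0.85833…, 0.85, 0.71667…, 0.5, 0.00833…
lx·mx: 0, 1.4875…, 1.671667…, 1.063333…, 1.974167…, 1.105, 1.003333…, 0.5, 0.0075… → R0 = 8.8125…
x·lx·mx: 0, 1.4875…, 3.343333…, 3.19…, 7.896667…, 5.525, 6.02…, 3.5, 0.06… → Σ = 31.0225…
T = 31.0225… / 8.8125… = 3.520284… → 3.520

3.520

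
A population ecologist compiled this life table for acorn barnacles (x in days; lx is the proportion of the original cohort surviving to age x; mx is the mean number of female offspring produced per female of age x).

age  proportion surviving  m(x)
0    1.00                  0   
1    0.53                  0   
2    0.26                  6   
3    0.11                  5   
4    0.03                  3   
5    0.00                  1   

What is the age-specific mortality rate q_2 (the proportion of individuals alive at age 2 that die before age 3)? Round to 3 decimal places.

0.577

q_2 = (l_2 − l_3) / l_2 = (0.26 − 0.11) / 0.26
     = 0.15 / 0.26 = 0.576923… → 0.577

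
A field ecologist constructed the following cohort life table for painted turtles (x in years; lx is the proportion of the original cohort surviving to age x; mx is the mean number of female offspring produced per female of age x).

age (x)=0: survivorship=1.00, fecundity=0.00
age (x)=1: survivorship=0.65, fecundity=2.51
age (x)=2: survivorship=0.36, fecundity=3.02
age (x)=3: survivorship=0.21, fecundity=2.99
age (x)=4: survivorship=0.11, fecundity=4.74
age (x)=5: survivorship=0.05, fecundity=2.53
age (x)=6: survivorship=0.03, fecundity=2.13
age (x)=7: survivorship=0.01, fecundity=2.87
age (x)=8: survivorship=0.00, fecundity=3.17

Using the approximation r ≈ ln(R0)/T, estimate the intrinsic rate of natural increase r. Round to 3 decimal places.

R0 = Σ lx·mx = 0 + 1.6315 + 1.0872 + 0.6279 + 0.5214 + 0.1265 + 0.0639 + 0.0287 + 0 = 4.0871
Σ x·lx·mx = 8.992; T = 8.992/4.0871 = 2.20009…
r ≈ ln(R0)/T = ln(4.0871)/2.20009… = 0.6399… → 0.640

0.640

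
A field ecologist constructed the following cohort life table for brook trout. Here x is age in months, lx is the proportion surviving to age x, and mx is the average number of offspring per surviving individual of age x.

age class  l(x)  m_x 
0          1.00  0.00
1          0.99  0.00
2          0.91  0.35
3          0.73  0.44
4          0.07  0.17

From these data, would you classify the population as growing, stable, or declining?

declining

R0 = Σ lx·mx = 0 + 0 + 0.3185 + 0.3212 + 0.0119 = 0.6516
R0 < 1, so the population is declining.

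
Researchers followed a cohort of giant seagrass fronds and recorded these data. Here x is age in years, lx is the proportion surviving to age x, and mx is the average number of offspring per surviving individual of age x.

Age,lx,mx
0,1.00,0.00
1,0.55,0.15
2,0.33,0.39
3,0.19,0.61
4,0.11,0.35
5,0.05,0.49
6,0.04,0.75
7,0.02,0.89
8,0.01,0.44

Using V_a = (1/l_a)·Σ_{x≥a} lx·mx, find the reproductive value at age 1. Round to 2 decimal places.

lx·mx for x ≥ 1: 0.0825, 0.1287, 0.1159, 0.0385, 0.0245, 0.03, 0.0178, 0.0044 → sum = 0.4423
V_1 = 0.4423 / l_1 = 0.4423 / 0.55 = 0.804182… → 0.80

0.80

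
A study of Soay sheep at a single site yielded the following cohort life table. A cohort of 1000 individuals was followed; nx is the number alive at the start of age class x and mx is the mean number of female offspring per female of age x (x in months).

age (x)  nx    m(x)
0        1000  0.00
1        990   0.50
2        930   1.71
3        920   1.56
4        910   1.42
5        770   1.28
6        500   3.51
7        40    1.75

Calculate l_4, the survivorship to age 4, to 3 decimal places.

0.910

l_4 = n_4/n_0 = 910/1000 = 0.91 → 0.910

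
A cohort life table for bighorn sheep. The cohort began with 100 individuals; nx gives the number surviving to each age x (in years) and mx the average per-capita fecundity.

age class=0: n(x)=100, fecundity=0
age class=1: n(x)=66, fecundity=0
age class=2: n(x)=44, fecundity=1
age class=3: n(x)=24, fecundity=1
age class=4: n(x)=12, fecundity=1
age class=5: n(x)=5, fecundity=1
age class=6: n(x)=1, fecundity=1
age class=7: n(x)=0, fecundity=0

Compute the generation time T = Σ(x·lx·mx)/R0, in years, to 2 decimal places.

2.78

lx = nx/n0 = nx/100: 1, 0.66, 0.44, 0.24, 0.12, 0.05, 0.01, 0
lx·mx: 0, 0, 0.44, 0.24, 0.12, 0.05, 0.01, 0 → R0 = 0.86
x·lx·mx: 0, 0, 0.88, 0.72, 0.48, 0.25, 0.06, 0 → Σ = 2.39
T = 2.39 / 0.86 = 2.77907… → 2.78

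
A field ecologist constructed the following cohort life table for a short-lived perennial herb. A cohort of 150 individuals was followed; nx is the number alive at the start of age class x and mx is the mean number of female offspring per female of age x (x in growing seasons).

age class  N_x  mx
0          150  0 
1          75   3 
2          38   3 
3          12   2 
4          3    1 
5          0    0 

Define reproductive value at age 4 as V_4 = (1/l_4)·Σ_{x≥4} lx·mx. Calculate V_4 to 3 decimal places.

lx = nx/n0 = nx/150: 1, 0.5, 0.25333…, 0.08, 0.02, 0
lx·mx for x ≥ 4: 0.02, 0 → sum = 0.02
V_4 = 0.02 / l_4 = 0.02 / 0.02 = 1 → 1.000

1.000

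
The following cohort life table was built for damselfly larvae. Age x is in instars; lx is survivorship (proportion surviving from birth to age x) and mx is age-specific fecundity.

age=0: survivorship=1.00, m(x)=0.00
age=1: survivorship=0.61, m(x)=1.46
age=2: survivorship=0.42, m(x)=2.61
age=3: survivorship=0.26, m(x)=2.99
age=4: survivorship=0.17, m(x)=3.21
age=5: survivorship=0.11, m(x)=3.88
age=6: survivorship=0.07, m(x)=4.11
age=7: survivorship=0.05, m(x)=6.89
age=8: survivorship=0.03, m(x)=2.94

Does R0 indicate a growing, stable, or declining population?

R0 = Σ lx·mx = 0 + 0.8906 + 1.0962 + 0.7774 + 0.5457 + 0.4268 + 0.2877 + 0.3445 + 0.0882 = 4.4571
R0 > 1, so the population is growing.

growing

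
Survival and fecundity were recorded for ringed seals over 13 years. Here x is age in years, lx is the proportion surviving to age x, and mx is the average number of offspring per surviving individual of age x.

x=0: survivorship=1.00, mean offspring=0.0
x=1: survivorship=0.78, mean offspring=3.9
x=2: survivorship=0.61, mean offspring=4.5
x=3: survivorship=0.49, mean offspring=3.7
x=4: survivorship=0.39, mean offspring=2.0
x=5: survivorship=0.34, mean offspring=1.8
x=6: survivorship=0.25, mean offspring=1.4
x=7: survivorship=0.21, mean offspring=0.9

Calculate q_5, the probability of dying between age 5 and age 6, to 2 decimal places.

q_5 = (l_5 − l_6) / l_5 = (0.34 − 0.25) / 0.34
     = 0.09 / 0.34 = 0.264706… → 0.26

0.26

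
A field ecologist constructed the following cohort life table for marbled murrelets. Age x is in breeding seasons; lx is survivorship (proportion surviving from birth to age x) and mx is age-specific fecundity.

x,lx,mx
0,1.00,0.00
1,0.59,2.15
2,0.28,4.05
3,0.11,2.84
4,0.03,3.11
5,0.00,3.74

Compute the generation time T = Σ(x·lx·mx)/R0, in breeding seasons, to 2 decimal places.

1.73

lx·mx: 0, 1.2685, 1.134, 0.3124, 0.0933, 0 → R0 = 2.8082
x·lx·mx: 0, 1.2685, 2.268, 0.9372, 0.3732, 0 → Σ = 4.8469
T = 4.8469 / 2.8082 = 1.725981… → 1.73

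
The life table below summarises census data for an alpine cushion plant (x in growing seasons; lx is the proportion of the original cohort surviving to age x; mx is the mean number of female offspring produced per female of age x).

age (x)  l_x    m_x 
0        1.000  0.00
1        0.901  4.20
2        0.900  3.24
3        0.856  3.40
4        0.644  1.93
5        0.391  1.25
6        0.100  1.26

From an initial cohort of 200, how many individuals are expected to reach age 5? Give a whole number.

Expected survivors = N0 · l_5 = 200 × 0.391 = 78.2 → 78

78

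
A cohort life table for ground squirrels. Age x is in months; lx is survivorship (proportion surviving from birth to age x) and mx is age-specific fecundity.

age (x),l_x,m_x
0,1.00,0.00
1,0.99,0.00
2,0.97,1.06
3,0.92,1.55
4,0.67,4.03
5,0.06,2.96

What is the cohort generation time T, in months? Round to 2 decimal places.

lx·mx: 0, 0, 1.0282, 1.426, 2.7001, 0.1776 → R0 = 5.3319
x·lx·mx: 0, 0, 2.0564, 4.278, 10.8004, 0.888 → Σ = 18.0228
T = 18.0228 / 5.3319 = 3.380183… → 3.38

3.38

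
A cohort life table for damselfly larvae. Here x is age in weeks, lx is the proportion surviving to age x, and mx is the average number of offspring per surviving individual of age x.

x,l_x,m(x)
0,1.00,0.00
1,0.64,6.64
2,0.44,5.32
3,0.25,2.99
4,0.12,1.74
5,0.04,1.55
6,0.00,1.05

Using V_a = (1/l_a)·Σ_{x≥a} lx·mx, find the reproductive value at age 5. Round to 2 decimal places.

lx·mx for x ≥ 5: 0.062, 0 → sum = 0.062
V_5 = 0.062 / l_5 = 0.062 / 0.04 = 1.55 → 1.55

1.55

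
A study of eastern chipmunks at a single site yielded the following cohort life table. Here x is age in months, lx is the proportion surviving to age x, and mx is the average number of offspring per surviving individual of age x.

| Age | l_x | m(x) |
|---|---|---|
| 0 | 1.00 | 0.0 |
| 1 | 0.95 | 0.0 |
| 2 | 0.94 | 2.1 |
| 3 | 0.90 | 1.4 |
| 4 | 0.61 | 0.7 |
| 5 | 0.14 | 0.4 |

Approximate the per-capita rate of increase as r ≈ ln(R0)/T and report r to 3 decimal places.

R0 = Σ lx·mx = 0 + 0 + 1.974 + 1.26 + 0.427 + 0.056 = 3.717
Σ x·lx·mx = 9.716; T = 9.716/3.717 = 2.61394…
r ≈ ln(R0)/T = ln(3.717)/2.61394… = 0.50228… → 0.502

0.502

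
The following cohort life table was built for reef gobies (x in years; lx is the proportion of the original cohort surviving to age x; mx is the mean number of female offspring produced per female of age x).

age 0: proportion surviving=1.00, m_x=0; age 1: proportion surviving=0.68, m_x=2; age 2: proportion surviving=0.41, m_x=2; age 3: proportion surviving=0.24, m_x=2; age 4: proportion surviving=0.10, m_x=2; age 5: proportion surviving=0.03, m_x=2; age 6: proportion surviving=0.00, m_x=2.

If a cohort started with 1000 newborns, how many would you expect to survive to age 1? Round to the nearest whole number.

680

Expected survivors = N0 · l_1 = 1000 × 0.68 = 680 → 680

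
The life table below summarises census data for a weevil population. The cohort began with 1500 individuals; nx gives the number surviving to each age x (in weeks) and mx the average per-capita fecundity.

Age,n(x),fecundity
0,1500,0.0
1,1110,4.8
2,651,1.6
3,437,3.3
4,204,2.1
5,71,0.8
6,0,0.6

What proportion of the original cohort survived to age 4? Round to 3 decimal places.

0.136

l_4 = n_4/n_0 = 204/1500 = 0.136 → 0.136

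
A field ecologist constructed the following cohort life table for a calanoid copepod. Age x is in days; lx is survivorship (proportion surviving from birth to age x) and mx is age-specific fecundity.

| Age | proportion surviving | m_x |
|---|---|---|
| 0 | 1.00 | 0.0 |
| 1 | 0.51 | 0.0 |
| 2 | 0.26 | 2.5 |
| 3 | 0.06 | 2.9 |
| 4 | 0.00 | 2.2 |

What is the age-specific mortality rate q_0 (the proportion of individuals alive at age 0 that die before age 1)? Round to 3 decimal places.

q_0 = (l_0 − l_1) / l_0 = (1 − 0.51) / 1
     = 0.49 / 1 = 0.49 → 0.490

0.490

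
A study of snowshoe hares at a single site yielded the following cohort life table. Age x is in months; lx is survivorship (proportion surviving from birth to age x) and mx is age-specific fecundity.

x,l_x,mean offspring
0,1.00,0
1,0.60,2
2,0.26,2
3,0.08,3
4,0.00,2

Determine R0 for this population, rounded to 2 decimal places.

1.96

lx·mx by age: 0, 1.2, 0.52, 0.24, 0
R0 = Σ lx·mx = 1.96 → 1.96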